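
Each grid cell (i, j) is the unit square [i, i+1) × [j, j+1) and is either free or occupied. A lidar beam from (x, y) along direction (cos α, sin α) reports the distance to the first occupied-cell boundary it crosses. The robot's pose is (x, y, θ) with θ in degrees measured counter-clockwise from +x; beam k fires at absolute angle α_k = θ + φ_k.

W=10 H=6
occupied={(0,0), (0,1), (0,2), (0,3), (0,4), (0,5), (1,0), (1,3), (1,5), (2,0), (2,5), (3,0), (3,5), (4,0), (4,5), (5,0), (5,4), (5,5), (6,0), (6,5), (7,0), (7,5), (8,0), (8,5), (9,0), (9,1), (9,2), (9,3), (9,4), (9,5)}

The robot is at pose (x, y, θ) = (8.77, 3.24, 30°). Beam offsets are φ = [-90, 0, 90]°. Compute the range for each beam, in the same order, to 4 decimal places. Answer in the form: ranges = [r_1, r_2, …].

beam 1: φ=-90°, α=300°
  direction (0.5000, -0.8660); cell (8,3); t to first gridline: x 0.4600, y 0.2771 (then +2.0000 / +1.1547)
    (8,2) via y @ 0.2771
    (9,2) via x @ 0.4600  # hit
  → r_1 = 0.4600
beam 2: φ=0°, α=30°
  direction (0.8660, 0.5000); cell (8,3); t to first gridline: x 0.2656, y 1.5200 (then +1.1547 / +2.0000)
    (9,3) via x @ 0.2656  # hit
  → r_2 = 0.2656
beam 3: φ=90°, α=120°
  direction (-0.5000, 0.8660); cell (8,3); t to first gridline: x 1.5400, y 0.8776 (then +2.0000 / +1.1547)
    (8,4) via y @ 0.8776
    (7,4) via x @ 1.5400
    (7,5) via y @ 2.0323  # hit
  → r_3 = 2.0323

ranges = [0.4600, 0.2656, 2.0323]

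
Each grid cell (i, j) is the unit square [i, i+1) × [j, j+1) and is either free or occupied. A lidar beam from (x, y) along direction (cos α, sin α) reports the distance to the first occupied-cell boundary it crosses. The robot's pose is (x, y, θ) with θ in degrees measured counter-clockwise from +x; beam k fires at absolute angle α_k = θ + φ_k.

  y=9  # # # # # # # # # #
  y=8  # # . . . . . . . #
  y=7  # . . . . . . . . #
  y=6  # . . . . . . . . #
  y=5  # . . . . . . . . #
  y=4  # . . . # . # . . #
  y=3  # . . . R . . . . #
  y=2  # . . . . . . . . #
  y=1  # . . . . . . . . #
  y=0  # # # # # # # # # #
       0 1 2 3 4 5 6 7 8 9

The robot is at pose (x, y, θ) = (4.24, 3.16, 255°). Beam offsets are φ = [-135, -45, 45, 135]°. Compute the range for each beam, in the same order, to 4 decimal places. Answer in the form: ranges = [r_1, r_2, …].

ranges = [5.5888, 3.7412, 2.4942, 2.0323]

beam 1: φ=-135°, α=120°
  direction (-0.5000, 0.8660); cell (4,3); t to first gridline: x 0.4800, y 0.9699 (then +2.0000 / +1.1547)
    (3,3) via x @ 0.4800
    (3,4) via y @ 0.9699
    (3,5) via y @ 2.1246
    (2,5) via x @ 2.4800
    (2,6) via y @ 3.2793
    (2,7) via y @ 4.4341
    (1,7) via x @ 4.4800
    (1,8) via y @ 5.5888  # hit
  → r_1 = 5.5888
beam 2: φ=-45°, α=210°
  direction (-0.8660, -0.5000); cell (4,3); t to first gridline: x 0.2771, y 0.3200 (then +1.1547 / +2.0000)
    (3,3) via x @ 0.2771
    (3,2) via y @ 0.3200
    (2,2) via x @ 1.4318
    (2,1) via y @ 2.3200
    (1,1) via x @ 2.5865
    (0,1) via x @ 3.7412  # hit
  → r_2 = 3.7412
beam 3: φ=45°, α=300°
  direction (0.5000, -0.8660); cell (4,3); t to first gridline: x 1.5200, y 0.1848 (then +2.0000 / +1.1547)
    (4,2) via y @ 0.1848
    (4,1) via y @ 1.3395
    (5,1) via x @ 1.5200
    (5,0) via y @ 2.4942  # hit
  → r_3 = 2.4942
beam 4: φ=135°, α=30°
  direction (0.8660, 0.5000); cell (4,3); t to first gridline: x 0.8776, y 1.6800 (then +1.1547 / +2.0000)
    (5,3) via x @ 0.8776
    (5,4) via y @ 1.6800
    (6,4) via x @ 2.0323  # hit
  → r_4 = 2.0323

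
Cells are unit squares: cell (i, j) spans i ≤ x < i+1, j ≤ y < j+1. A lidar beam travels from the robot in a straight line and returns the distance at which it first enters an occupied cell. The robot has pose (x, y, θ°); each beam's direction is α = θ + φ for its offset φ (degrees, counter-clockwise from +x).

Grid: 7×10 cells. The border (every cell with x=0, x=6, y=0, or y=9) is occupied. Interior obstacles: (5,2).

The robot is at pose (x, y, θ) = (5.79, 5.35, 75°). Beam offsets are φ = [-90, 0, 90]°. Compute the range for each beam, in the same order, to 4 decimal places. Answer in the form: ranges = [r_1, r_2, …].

beam 1: φ=-90°, α=345°
  cosα=0.9659 sinα=-0.2588 | (5,5) | tMaxX 0.2174 tMaxY 1.3523 | tΔX 1.0353 tΔY 3.8637
    t=0.2174 [x] (6,5) — stop
  → r_1 = 0.2174
beam 2: φ=0°, α=75°
  cosα=0.2588 sinα=0.9659 | (5,5) | tMaxX 0.8114 tMaxY 0.6729 | tΔX 3.8637 tΔY 1.0353
    t=0.6729 [y] (5,6)
    t=0.8114 [x] (6,6) — stop
  → r_2 = 0.8114
beam 3: φ=90°, α=165°
  cosα=-0.9659 sinα=0.2588 | (5,5) | tMaxX 0.8179 tMaxY 2.5114 | tΔX 1.0353 tΔY 3.8637
    t=0.8179 [x] (4,5)
    t=1.8531 [x] (3,5)
    t=2.5114 [y] (3,6)
    t=2.8884 [x] (2,6)
    t=3.9237 [x] (1,6)
    t=4.9590 [x] (0,6) — stop
  → r_3 = 4.9590

ranges = [0.2174, 0.8114, 4.9590]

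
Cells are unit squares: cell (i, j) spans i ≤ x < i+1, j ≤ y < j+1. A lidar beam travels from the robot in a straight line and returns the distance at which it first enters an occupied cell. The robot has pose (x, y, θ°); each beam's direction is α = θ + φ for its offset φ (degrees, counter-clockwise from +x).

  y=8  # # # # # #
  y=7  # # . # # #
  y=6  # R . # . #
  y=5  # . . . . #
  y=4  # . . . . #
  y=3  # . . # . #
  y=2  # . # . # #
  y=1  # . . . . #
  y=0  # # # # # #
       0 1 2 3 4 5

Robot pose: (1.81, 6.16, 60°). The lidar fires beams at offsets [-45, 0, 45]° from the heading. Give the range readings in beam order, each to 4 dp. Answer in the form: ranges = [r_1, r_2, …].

ranges = [1.2320, 2.1246, 0.8696]

beam 1: φ=-45°, α=15°
  d=(0.9659,0.2588)  start (1,6)  tX=0.1967 tY=3.2455  stride 1/|dx|=1.0353 1/|dy|=3.8637
    cross x-line → (2,6), t=0.1967
    cross x-line → (3,6), t=1.2320 (wall)
  → r_1 = 1.2320
beam 2: φ=0°, α=60°
  d=(0.5000,0.8660)  start (1,6)  tX=0.3800 tY=0.9699  stride 1/|dx|=2.0000 1/|dy|=1.1547
    cross x-line → (2,6), t=0.3800
    cross y-line → (2,7), t=0.9699
    cross y-line → (2,8), t=2.1246 (wall)
  → r_2 = 2.1246
beam 3: φ=45°, α=105°
  d=(-0.2588,0.9659)  start (1,6)  tX=3.1296 tY=0.8696  stride 1/|dx|=3.8637 1/|dy|=1.0353
    cross y-line → (1,7), t=0.8696 (wall)
  → r_3 = 0.8696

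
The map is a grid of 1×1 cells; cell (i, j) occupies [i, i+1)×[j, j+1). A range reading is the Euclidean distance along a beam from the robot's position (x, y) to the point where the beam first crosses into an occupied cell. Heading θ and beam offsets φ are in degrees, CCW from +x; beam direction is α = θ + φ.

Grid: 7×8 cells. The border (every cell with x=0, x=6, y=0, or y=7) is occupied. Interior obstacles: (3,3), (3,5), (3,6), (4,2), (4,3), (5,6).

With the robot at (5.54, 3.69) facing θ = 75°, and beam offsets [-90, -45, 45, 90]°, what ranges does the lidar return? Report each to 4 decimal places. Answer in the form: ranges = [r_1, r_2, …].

beam 1: φ=-90°, α=345°
  d=(0.9659,-0.2588)  start (5,3)  tX=0.4762 tY=2.6660  stride 1/|dx|=1.0353 1/|dy|=3.8637
    cross x-line → (6,3), t=0.4762 (wall)
  → r_1 = 0.4762
beam 2: φ=-45°, α=30°
  d=(0.8660,0.5000)  start (5,3)  tX=0.5312 tY=0.6200  stride 1/|dx|=1.1547 1/|dy|=2.0000
    cross x-line → (6,3), t=0.5312 (wall)
  → r_2 = 0.5312
beam 3: φ=45°, α=120°
  d=(-0.5000,0.8660)  start (5,3)  tX=1.0800 tY=0.3580  stride 1/|dx|=2.0000 1/|dy|=1.1547
    cross y-line → (5,4), t=0.3580
    cross x-line → (4,4), t=1.0800
    cross y-line → (4,5), t=1.5127
    cross y-line → (4,6), t=2.6674
    cross x-line → (3,6), t=3.0800 (wall)
  → r_3 = 3.0800
beam 4: φ=90°, α=165°
  d=(-0.9659,0.2588)  start (5,3)  tX=0.5590 tY=1.1977  stride 1/|dx|=1.0353 1/|dy|=3.8637
    cross x-line → (4,3), t=0.5590 (wall)
  → r_4 = 0.5590

ranges = [0.4762, 0.5312, 3.0800, 0.5590]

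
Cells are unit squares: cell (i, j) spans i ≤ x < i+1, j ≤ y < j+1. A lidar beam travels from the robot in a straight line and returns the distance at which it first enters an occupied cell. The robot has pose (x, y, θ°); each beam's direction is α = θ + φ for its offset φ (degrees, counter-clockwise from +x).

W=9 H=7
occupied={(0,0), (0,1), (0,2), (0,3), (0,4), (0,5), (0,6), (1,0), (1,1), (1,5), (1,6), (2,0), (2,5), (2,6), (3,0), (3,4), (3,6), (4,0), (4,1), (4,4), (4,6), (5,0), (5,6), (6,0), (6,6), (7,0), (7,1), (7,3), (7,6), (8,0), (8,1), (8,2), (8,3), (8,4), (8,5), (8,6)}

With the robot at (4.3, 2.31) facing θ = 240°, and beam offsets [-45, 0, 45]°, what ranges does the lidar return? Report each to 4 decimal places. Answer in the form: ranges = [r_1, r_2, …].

ranges = [2.3811, 0.3580, 0.3209]

beam 1: φ=-45°, α=195°
  direction (-0.9659, -0.2588); cell (4,2); t to first gridline: x 0.3106, y 1.1977 (then +1.0353 / +3.8637)
    (3,2) via x @ 0.3106
    (3,1) via y @ 1.1977
    (2,1) via x @ 1.3459
    (1,1) via x @ 2.3811  # hit
  → r_1 = 2.3811
beam 2: φ=0°, α=240°
  direction (-0.5000, -0.8660); cell (4,2); t to first gridline: x 0.6000, y 0.3580 (then +2.0000 / +1.1547)
    (4,1) via y @ 0.3580  # hit
  → r_2 = 0.3580
beam 3: φ=45°, α=285°
  direction (0.2588, -0.9659); cell (4,2); t to first gridline: x 2.7046, y 0.3209 (then +3.8637 / +1.0353)
    (4,1) via y @ 0.3209  # hit
  → r_3 = 0.3209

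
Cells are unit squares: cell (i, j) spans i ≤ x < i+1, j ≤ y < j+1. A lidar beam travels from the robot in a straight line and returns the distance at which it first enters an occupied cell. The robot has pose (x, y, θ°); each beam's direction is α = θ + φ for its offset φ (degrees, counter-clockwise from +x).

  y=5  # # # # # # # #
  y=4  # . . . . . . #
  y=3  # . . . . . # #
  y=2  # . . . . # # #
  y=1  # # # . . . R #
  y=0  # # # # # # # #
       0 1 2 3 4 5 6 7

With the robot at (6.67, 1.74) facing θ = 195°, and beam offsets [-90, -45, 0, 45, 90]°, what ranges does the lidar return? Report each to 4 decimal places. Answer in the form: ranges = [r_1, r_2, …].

beam 1: φ=-90°, α=105°
  dir = (cos 105°, sin 105°) = (-0.2588, 0.9659); from cell (6,1)
  next x-line at t=2.5887, next y-line at t=0.2692; Δt_x=3.8637, Δt_y=1.0353
    y: enter (6,2) at t=0.2692 ← occupied
  → r_1 = 0.2692
beam 2: φ=-45°, α=150°
  dir = (cos 150°, sin 150°) = (-0.8660, 0.5000); from cell (6,1)
  next x-line at t=0.7736, next y-line at t=0.5200; Δt_x=1.1547, Δt_y=2.0000
    y: enter (6,2) at t=0.5200 ← occupied
  → r_2 = 0.5200
beam 3: φ=0°, α=195°
  dir = (cos 195°, sin 195°) = (-0.9659, -0.2588); from cell (6,1)
  next x-line at t=0.6936, next y-line at t=2.8591; Δt_x=1.0353, Δt_y=3.8637
    x: enter (5,1) at t=0.6936
    x: enter (4,1) at t=1.7289
    x: enter (3,1) at t=2.7642
    y: enter (3,0) at t=2.8591 ← occupied
  → r_3 = 2.8591
beam 4: φ=45°, α=240°
  dir = (cos 240°, sin 240°) = (-0.5000, -0.8660); from cell (6,1)
  next x-line at t=1.3400, next y-line at t=0.8545; Δt_x=2.0000, Δt_y=1.1547
    y: enter (6,0) at t=0.8545 ← occupied
  → r_4 = 0.8545
beam 5: φ=90°, α=285°
  dir = (cos 285°, sin 285°) = (0.2588, -0.9659); from cell (6,1)
  next x-line at t=1.2750, next y-line at t=0.7661; Δt_x=3.8637, Δt_y=1.0353
    y: enter (6,0) at t=0.7661 ← occupied
  → r_5 = 0.7661

ranges = [0.2692, 0.5200, 2.8591, 0.8545, 0.7661]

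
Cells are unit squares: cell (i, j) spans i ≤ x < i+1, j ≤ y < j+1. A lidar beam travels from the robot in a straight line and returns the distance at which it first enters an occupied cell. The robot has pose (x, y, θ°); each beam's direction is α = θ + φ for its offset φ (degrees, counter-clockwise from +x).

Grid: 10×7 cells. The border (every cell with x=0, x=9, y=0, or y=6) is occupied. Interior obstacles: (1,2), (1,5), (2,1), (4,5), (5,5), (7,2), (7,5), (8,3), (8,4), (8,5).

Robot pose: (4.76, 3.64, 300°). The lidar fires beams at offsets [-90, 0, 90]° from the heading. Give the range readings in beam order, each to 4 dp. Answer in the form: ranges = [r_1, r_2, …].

ranges = [3.1870, 3.0484, 2.7200]

beam 1: φ=-90°, α=210°
  dir = (cos 210°, sin 210°) = (-0.8660, -0.5000); from cell (4,3)
  next x-line at t=0.8776, next y-line at t=1.2800; Δt_x=1.1547, Δt_y=2.0000
    x: enter (3,3) at t=0.8776
    y: enter (3,2) at t=1.2800
    x: enter (2,2) at t=2.0323
    x: enter (1,2) at t=3.1870 ← occupied
  → r_1 = 3.1870
beam 2: φ=0°, α=300°
  dir = (cos 300°, sin 300°) = (0.5000, -0.8660); from cell (4,3)
  next x-line at t=0.4800, next y-line at t=0.7390; Δt_x=2.0000, Δt_y=1.1547
    x: enter (5,3) at t=0.4800
    y: enter (5,2) at t=0.7390
    y: enter (5,1) at t=1.8937
    x: enter (6,1) at t=2.4800
    y: enter (6,0) at t=3.0484 ← occupied
  → r_2 = 3.0484
beam 3: φ=90°, α=30°
  dir = (cos 30°, sin 30°) = (0.8660, 0.5000); from cell (4,3)
  next x-line at t=0.2771, next y-line at t=0.7200; Δt_x=1.1547, Δt_y=2.0000
    x: enter (5,3) at t=0.2771
    y: enter (5,4) at t=0.7200
    x: enter (6,4) at t=1.4318
    x: enter (7,4) at t=2.5865
    y: enter (7,5) at t=2.7200 ← occupied
  → r_3 = 2.7200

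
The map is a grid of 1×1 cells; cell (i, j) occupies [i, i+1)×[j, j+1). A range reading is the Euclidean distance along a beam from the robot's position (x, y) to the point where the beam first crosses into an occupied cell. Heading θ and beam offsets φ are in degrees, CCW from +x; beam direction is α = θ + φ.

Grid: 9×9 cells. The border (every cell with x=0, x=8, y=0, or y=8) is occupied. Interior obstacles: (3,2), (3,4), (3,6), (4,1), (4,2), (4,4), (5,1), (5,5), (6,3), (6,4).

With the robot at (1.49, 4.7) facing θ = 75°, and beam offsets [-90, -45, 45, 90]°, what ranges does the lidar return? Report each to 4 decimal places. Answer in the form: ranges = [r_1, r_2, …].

beam 1: φ=-90°, α=345°
  d=(0.9659,-0.2588)  start (1,4)  tX=0.5280 tY=2.7046  stride 1/|dx|=1.0353 1/|dy|=3.8637
    cross x-line → (2,4), t=0.5280
    cross x-line → (3,4), t=1.5633 (wall)
  → r_1 = 1.5633
beam 2: φ=-45°, α=30°
  d=(0.8660,0.5000)  start (1,4)  tX=0.5889 tY=0.6000  stride 1/|dx|=1.1547 1/|dy|=2.0000
    cross x-line → (2,4), t=0.5889
    cross y-line → (2,5), t=0.6000
    cross x-line → (3,5), t=1.7436
    cross y-line → (3,6), t=2.6000 (wall)
  → r_2 = 2.6000
beam 3: φ=45°, α=120°
  d=(-0.5000,0.8660)  start (1,4)  tX=0.9800 tY=0.3464  stride 1/|dx|=2.0000 1/|dy|=1.1547
    cross y-line → (1,5), t=0.3464
    cross x-line → (0,5), t=0.9800 (wall)
  → r_3 = 0.9800
beam 4: φ=90°, α=165°
  d=(-0.9659,0.2588)  start (1,4)  tX=0.5073 tY=1.1591  stride 1/|dx|=1.0353 1/|dy|=3.8637
    cross x-line → (0,4), t=0.5073 (wall)
  → r_4 = 0.5073

ranges = [1.5633, 2.6000, 0.9800, 0.5073]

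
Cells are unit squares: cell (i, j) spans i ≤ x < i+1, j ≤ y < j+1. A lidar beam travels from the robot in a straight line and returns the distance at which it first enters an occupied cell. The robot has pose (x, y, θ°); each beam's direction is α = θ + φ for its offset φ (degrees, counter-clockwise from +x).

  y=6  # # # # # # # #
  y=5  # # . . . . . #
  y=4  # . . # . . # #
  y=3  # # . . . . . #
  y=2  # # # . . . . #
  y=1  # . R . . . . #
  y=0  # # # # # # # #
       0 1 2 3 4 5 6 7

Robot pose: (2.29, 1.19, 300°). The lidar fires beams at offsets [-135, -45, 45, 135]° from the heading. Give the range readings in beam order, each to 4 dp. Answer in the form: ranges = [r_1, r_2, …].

beam 1: φ=-135°, α=165°
  cosα=-0.9659 sinα=0.2588 | (2,1) | tMaxX 0.3002 tMaxY 3.1296 | tΔX 1.0353 tΔY 3.8637
    t=0.3002 [x] (1,1)
    t=1.3355 [x] (0,1) — stop
  → r_1 = 1.3355
beam 2: φ=-45°, α=255°
  cosα=-0.2588 sinα=-0.9659 | (2,1) | tMaxX 1.1205 tMaxY 0.1967 | tΔX 3.8637 tΔY 1.0353
    t=0.1967 [y] (2,0) — stop
  → r_2 = 0.1967
beam 3: φ=45°, α=345°
  cosα=0.9659 sinα=-0.2588 | (2,1) | tMaxX 0.7350 tMaxY 0.7341 | tΔX 1.0353 tΔY 3.8637
    t=0.7341 [y] (2,0) — stop
  → r_3 = 0.7341
beam 4: φ=135°, α=75°
  cosα=0.2588 sinα=0.9659 | (2,1) | tMaxX 2.7432 tMaxY 0.8386 | tΔX 3.8637 tΔY 1.0353
    t=0.8386 [y] (2,2) — stop
  → r_4 = 0.8386

ranges = [1.3355, 0.1967, 0.7341, 0.8386]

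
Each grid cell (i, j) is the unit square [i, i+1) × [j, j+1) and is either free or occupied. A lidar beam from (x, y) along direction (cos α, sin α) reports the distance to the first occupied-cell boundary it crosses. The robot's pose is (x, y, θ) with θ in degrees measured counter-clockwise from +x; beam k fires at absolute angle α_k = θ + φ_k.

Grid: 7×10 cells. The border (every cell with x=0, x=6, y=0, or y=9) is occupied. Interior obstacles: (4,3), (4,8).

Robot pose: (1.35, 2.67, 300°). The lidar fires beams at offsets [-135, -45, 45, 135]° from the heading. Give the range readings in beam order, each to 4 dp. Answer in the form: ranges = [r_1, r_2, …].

beam 1: φ=-135°, α=165°
  direction (-0.9659, 0.2588); cell (1,2); t to first gridline: x 0.3623, y 1.2750 (then +1.0353 / +3.8637)
    (0,2) via x @ 0.3623  # hit
  → r_1 = 0.3623
beam 2: φ=-45°, α=255°
  direction (-0.2588, -0.9659); cell (1,2); t to first gridline: x 1.3523, y 0.6936 (then +3.8637 / +1.0353)
    (1,1) via y @ 0.6936
    (0,1) via x @ 1.3523  # hit
  → r_2 = 1.3523
beam 3: φ=45°, α=345°
  direction (0.9659, -0.2588); cell (1,2); t to first gridline: x 0.6729, y 2.5887 (then +1.0353 / +3.8637)
    (2,2) via x @ 0.6729
    (3,2) via x @ 1.7082
    (3,1) via y @ 2.5887
    (4,1) via x @ 2.7435
    (5,1) via x @ 3.7788
    (6,1) via x @ 4.8140  # hit
  → r_3 = 4.8140
beam 4: φ=135°, α=75°
  direction (0.2588, 0.9659); cell (1,2); t to first gridline: x 2.5114, y 0.3416 (then +3.8637 / +1.0353)
    (1,3) via y @ 0.3416
    (1,4) via y @ 1.3769
    (1,5) via y @ 2.4122
    (2,5) via x @ 2.5114
    (2,6) via y @ 3.4475
    (2,7) via y @ 4.4827
    (2,8) via y @ 5.5180
    (3,8) via x @ 6.3751
    (3,9) via y @ 6.5533  # hit
  → r_4 = 6.5533

ranges = [0.3623, 1.3523, 4.8140, 6.5533]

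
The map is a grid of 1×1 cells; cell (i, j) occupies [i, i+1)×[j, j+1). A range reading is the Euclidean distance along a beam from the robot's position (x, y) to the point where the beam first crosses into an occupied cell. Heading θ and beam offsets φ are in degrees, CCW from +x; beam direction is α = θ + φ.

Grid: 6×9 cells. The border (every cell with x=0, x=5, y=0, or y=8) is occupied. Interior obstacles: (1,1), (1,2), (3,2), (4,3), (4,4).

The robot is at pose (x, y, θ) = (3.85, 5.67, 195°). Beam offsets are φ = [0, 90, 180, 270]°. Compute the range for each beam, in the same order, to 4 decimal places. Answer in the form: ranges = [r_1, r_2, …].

beam 1: φ=0°, α=195°
  d=(-0.9659,-0.2588)  start (3,5)  tX=0.8800 tY=2.5887  stride 1/|dx|=1.0353 1/|dy|=3.8637
    cross x-line → (2,5), t=0.8800
    cross x-line → (1,5), t=1.9153
    cross y-line → (1,4), t=2.5887
    cross x-line → (0,4), t=2.9505 (wall)
  → r_1 = 2.9505
beam 2: φ=90°, α=285°
  d=(0.2588,-0.9659)  start (3,5)  tX=0.5796 tY=0.6936  stride 1/|dx|=3.8637 1/|dy|=1.0353
    cross x-line → (4,5), t=0.5796
    cross y-line → (4,4), t=0.6936 (wall)
  → r_2 = 0.6936
beam 3: φ=180°, α=15°
  d=(0.9659,0.2588)  start (3,5)  tX=0.1553 tY=1.2750  stride 1/|dx|=1.0353 1/|dy|=3.8637
    cross x-line → (4,5), t=0.1553
    cross x-line → (5,5), t=1.1906 (wall)
  → r_3 = 1.1906
beam 4: φ=270°, α=105°
  d=(-0.2588,0.9659)  start (3,5)  tX=3.2841 tY=0.3416  stride 1/|dx|=3.8637 1/|dy|=1.0353
    cross y-line → (3,6), t=0.3416
    cross y-line → (3,7), t=1.3769
    cross y-line → (3,8), t=2.4122 (wall)
  → r_4 = 2.4122

ranges = [2.9505, 0.6936, 1.1906, 2.4122]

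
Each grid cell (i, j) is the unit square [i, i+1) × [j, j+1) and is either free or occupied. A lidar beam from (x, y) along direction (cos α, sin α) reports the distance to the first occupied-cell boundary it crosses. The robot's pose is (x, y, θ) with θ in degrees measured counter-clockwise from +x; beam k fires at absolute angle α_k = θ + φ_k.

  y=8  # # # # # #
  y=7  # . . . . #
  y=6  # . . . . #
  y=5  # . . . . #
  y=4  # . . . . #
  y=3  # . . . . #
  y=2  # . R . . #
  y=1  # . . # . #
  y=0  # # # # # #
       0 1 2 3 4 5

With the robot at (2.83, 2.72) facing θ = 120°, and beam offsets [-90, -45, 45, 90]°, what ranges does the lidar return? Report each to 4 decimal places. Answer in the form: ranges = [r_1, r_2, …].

beam 1: φ=-90°, α=30°
  d=(0.8660,0.5000)  start (2,2)  tX=0.1963 tY=0.5600  stride 1/|dx|=1.1547 1/|dy|=2.0000
    cross x-line → (3,2), t=0.1963
    cross y-line → (3,3), t=0.5600
    cross x-line → (4,3), t=1.3510
    cross x-line → (5,3), t=2.5057 (wall)
  → r_1 = 2.5057
beam 2: φ=-45°, α=75°
  d=(0.2588,0.9659)  start (2,2)  tX=0.6568 tY=0.2899  stride 1/|dx|=3.8637 1/|dy|=1.0353
    cross y-line → (2,3), t=0.2899
    cross x-line → (3,3), t=0.6568
    cross y-line → (3,4), t=1.3252
    cross y-line → (3,5), t=2.3604
    cross y-line → (3,6), t=3.3957
    cross y-line → (3,7), t=4.4310
    cross x-line → (4,7), t=4.5205
    cross y-line → (4,8), t=5.4663 (wall)
  → r_2 = 5.4663
beam 3: φ=45°, α=165°
  d=(-0.9659,0.2588)  start (2,2)  tX=0.8593 tY=1.0818  stride 1/|dx|=1.0353 1/|dy|=3.8637
    cross x-line → (1,2), t=0.8593
    cross y-line → (1,3), t=1.0818
    cross x-line → (0,3), t=1.8946 (wall)
  → r_3 = 1.8946
beam 4: φ=90°, α=210°
  d=(-0.8660,-0.5000)  start (2,2)  tX=0.9584 tY=1.4400  stride 1/|dx|=1.1547 1/|dy|=2.0000
    cross x-line → (1,2), t=0.9584
    cross y-line → (1,1), t=1.4400
    cross x-line → (0,1), t=2.1131 (wall)
  → r_4 = 2.1131

ranges = [2.5057, 5.4663, 1.8946, 2.1131]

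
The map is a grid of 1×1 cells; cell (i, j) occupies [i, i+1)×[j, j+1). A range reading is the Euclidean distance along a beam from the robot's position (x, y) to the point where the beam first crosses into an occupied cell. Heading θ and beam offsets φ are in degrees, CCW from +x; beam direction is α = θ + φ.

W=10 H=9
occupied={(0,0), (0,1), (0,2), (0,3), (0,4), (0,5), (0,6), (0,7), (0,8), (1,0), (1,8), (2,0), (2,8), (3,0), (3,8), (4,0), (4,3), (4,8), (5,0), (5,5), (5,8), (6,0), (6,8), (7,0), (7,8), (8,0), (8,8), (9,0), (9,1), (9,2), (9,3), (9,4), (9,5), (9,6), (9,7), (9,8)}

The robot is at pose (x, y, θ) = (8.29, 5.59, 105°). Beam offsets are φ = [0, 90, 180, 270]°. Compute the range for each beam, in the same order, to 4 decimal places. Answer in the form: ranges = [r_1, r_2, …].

ranges = [2.4950, 7.5472, 2.7432, 0.7350]

beam 1: φ=0°, α=105°
  dir = (cos 105°, sin 105°) = (-0.2588, 0.9659); from cell (8,5)
  next x-line at t=1.1205, next y-line at t=0.4245; Δt_x=3.8637, Δt_y=1.0353
    y: enter (8,6) at t=0.4245
    x: enter (7,6) at t=1.1205
    y: enter (7,7) at t=1.4597
    y: enter (7,8) at t=2.4950 ← occupied
  → r_1 = 2.4950
beam 2: φ=90°, α=195°
  dir = (cos 195°, sin 195°) = (-0.9659, -0.2588); from cell (8,5)
  next x-line at t=0.3002, next y-line at t=2.2796; Δt_x=1.0353, Δt_y=3.8637
    x: enter (7,5) at t=0.3002
    x: enter (6,5) at t=1.3355
    y: enter (6,4) at t=2.2796
    x: enter (5,4) at t=2.3708
    x: enter (4,4) at t=3.4061
    x: enter (3,4) at t=4.4413
    x: enter (2,4) at t=5.4766
    y: enter (2,3) at t=6.1433
    x: enter (1,3) at t=6.5119
    x: enter (0,3) at t=7.5472 ← occupied
  → r_2 = 7.5472
beam 3: φ=180°, α=285°
  dir = (cos 285°, sin 285°) = (0.2588, -0.9659); from cell (8,5)
  next x-line at t=2.7432, next y-line at t=0.6108; Δt_x=3.8637, Δt_y=1.0353
    y: enter (8,4) at t=0.6108
    y: enter (8,3) at t=1.6461
    y: enter (8,2) at t=2.6814
    x: enter (9,2) at t=2.7432 ← occupied
  → r_3 = 2.7432
beam 4: φ=270°, α=15°
  dir = (cos 15°, sin 15°) = (0.9659, 0.2588); from cell (8,5)
  next x-line at t=0.7350, next y-line at t=1.5841; Δt_x=1.0353, Δt_y=3.8637
    x: enter (9,5) at t=0.7350 ← occupied
  → r_4 = 0.7350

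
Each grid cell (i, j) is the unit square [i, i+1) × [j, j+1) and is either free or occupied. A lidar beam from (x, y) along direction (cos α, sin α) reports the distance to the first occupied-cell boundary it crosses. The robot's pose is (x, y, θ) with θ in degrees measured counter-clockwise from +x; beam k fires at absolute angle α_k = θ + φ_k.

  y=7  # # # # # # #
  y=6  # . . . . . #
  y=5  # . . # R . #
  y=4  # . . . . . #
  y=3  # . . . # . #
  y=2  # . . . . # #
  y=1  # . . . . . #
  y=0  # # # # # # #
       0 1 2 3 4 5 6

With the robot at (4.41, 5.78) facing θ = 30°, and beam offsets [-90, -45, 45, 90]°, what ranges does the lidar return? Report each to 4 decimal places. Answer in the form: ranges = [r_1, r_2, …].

ranges = [3.1800, 1.6461, 1.2630, 1.4087]

beam 1: φ=-90°, α=300°
  dir = (cos 300°, sin 300°) = (0.5000, -0.8660); from cell (4,5)
  next x-line at t=1.1800, next y-line at t=0.9007; Δt_x=2.0000, Δt_y=1.1547
    y: enter (4,4) at t=0.9007
    x: enter (5,4) at t=1.1800
    y: enter (5,3) at t=2.0554
    x: enter (6,3) at t=3.1800 ← occupied
  → r_1 = 3.1800
beam 2: φ=-45°, α=345°
  dir = (cos 345°, sin 345°) = (0.9659, -0.2588); from cell (4,5)
  next x-line at t=0.6108, next y-line at t=3.0137; Δt_x=1.0353, Δt_y=3.8637
    x: enter (5,5) at t=0.6108
    x: enter (6,5) at t=1.6461 ← occupied
  → r_2 = 1.6461
beam 3: φ=45°, α=75°
  dir = (cos 75°, sin 75°) = (0.2588, 0.9659); from cell (4,5)
  next x-line at t=2.2796, next y-line at t=0.2278; Δt_x=3.8637, Δt_y=1.0353
    y: enter (4,6) at t=0.2278
    y: enter (4,7) at t=1.2630 ← occupied
  → r_3 = 1.2630
beam 4: φ=90°, α=120°
  dir = (cos 120°, sin 120°) = (-0.5000, 0.8660); from cell (4,5)
  next x-line at t=0.8200, next y-line at t=0.2540; Δt_x=2.0000, Δt_y=1.1547
    y: enter (4,6) at t=0.2540
    x: enter (3,6) at t=0.8200
    y: enter (3,7) at t=1.4087 ← occupied
  → r_4 = 1.4087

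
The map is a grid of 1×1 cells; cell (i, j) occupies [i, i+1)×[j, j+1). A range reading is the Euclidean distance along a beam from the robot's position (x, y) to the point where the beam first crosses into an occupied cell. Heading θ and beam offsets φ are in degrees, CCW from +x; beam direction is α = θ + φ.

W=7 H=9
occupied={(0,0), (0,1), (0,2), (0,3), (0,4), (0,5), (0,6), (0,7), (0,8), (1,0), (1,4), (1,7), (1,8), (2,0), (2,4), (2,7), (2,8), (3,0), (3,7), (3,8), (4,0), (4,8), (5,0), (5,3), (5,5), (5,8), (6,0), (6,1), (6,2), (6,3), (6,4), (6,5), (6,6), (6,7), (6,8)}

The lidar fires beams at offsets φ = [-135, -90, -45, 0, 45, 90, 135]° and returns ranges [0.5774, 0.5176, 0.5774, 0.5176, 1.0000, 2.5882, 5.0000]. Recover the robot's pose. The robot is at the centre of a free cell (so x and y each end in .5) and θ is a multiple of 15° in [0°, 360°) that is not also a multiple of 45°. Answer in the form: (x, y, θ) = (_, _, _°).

The pose lattice has 28·16 = 448 candidates. Test each by forward raycasting.
  (5.5, 4.5, 75°): beam 5 = 0.5774 ≠ 1.0000 ✗
  (2.5, 3.5, 255°): beam 2 = 1.5529 ≠ 0.5176 ✗
  (3.5, 3.5, 165°): beam 1 = 2.8868 ≠ 0.5774 ✗
  (5.5, 6.5, 165°): beam 2 = 1.5529 ≠ 0.5176 ✗
  …
  (1.5, 3.5, 195°): r_1=0.5774, r_2=0.5176, r_3=0.5774, r_4=0.5176, r_5=1.0000, r_6=2.5882, r_7=5.0000 — all match ✓
No second candidate reproduces the full scan.

(x, y, θ) = (1.5, 3.5, 195°)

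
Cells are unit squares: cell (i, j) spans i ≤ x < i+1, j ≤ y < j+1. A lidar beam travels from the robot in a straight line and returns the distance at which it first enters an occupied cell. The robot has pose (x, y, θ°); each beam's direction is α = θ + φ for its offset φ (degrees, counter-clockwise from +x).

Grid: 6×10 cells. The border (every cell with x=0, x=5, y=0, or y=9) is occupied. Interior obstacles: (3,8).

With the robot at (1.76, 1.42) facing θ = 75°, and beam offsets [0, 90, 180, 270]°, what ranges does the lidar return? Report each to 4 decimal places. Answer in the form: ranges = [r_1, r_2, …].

ranges = [6.8121, 0.7868, 0.4348, 1.6228]

beam 1: φ=0°, α=75°
  direction (0.2588, 0.9659); cell (1,1); t to first gridline: x 0.9273, y 0.6005 (then +3.8637 / +1.0353)
    (1,2) via y @ 0.6005
    (2,2) via x @ 0.9273
    (2,3) via y @ 1.6357
    (2,4) via y @ 2.6710
    (2,5) via y @ 3.7063
    (2,6) via y @ 4.7416
    (3,6) via x @ 4.7910
    (3,7) via y @ 5.7768
    (3,8) via y @ 6.8121  # hit
  → r_1 = 6.8121
beam 2: φ=90°, α=165°
  direction (-0.9659, 0.2588); cell (1,1); t to first gridline: x 0.7868, y 2.2409 (then +1.0353 / +3.8637)
    (0,1) via x @ 0.7868  # hit
  → r_2 = 0.7868
beam 3: φ=180°, α=255°
  direction (-0.2588, -0.9659); cell (1,1); t to first gridline: x 2.9364, y 0.4348 (then +3.8637 / +1.0353)
    (1,0) via y @ 0.4348  # hit
  → r_3 = 0.4348
beam 4: φ=270°, α=345°
  direction (0.9659, -0.2588); cell (1,1); t to first gridline: x 0.2485, y 1.6228 (then +1.0353 / +3.8637)
    (2,1) via x @ 0.2485
    (3,1) via x @ 1.2837
    (3,0) via y @ 1.6228  # hit
  → r_4 = 1.6228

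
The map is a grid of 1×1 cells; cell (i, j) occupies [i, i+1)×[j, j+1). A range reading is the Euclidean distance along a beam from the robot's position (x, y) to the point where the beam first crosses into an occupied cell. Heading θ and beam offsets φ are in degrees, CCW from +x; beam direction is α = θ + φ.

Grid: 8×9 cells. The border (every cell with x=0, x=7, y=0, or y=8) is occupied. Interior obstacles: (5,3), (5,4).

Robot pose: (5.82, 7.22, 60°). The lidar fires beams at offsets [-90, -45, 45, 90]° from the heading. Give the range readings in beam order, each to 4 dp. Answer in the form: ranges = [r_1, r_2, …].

beam 1: φ=-90°, α=330°
  cosα=0.8660 sinα=-0.5000 | (5,7) | tMaxX 0.2078 tMaxY 0.4400 | tΔX 1.1547 tΔY 2.0000
    t=0.2078 [x] (6,7)
    t=0.4400 [y] (6,6)
    t=1.3625 [x] (7,6) — stop
  → r_1 = 1.3625
beam 2: φ=-45°, α=15°
  cosα=0.9659 sinα=0.2588 | (5,7) | tMaxX 0.1863 tMaxY 3.0137 | tΔX 1.0353 tΔY 3.8637
    t=0.1863 [x] (6,7)
    t=1.2216 [x] (7,7) — stop
  → r_2 = 1.2216
beam 3: φ=45°, α=105°
  cosα=-0.2588 sinα=0.9659 | (5,7) | tMaxX 3.1682 tMaxY 0.8075 | tΔX 3.8637 tΔY 1.0353
    t=0.8075 [y] (5,8) — stop
  → r_3 = 0.8075
beam 4: φ=90°, α=150°
  cosα=-0.8660 sinα=0.5000 | (5,7) | tMaxX 0.9469 tMaxY 1.5600 | tΔX 1.1547 tΔY 2.0000
    t=0.9469 [x] (4,7)
    t=1.5600 [y] (4,8) — stop
  → r_4 = 1.5600

ranges = [1.3625, 1.2216, 0.8075, 1.5600]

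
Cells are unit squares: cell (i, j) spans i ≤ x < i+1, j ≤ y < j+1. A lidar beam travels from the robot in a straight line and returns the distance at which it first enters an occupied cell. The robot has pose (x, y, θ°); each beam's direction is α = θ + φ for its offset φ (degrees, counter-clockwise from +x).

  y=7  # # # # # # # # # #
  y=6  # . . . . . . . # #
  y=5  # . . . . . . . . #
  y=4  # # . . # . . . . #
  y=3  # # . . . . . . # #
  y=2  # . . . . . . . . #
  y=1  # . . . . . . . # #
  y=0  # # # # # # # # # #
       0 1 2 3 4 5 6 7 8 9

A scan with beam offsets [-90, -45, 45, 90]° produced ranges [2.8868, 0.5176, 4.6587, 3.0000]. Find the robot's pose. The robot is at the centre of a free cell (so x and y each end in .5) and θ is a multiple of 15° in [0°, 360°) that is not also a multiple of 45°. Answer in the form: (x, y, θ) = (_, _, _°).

(x, y, θ) = (4.5, 5.5, 300°)

Candidates: 42 free-cell centres × 16 headings = 672 poses. Raycast each; keep the one whose scan matches to 4 dp.
  (1.5, 6.5, 60°): beam 1 = 3.0000 ≠ 2.8868 ✗
  (8.5, 5.5, 165°): beam 1 = 0.5176 ≠ 2.8868 ✗
  (6.5, 4.5, 255°): beam 1 = 1.5529 ≠ 2.8868 ✗
  …
  (4.5, 5.5, 300°): r_1=2.8868, r_2=0.5176, r_3=4.6587, r_4=3.0000 — all match ✓
No second candidate reproduces the full scan.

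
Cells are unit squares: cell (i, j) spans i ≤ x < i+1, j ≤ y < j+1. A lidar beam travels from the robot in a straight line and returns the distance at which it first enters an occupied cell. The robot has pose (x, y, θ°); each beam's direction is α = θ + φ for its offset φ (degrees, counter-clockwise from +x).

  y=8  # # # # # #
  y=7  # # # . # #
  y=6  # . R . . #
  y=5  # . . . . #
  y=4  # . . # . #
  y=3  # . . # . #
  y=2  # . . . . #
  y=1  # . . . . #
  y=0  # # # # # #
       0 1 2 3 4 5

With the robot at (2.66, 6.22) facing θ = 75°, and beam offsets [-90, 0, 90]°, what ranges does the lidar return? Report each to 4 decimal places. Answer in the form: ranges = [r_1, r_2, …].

beam 1: φ=-90°, α=345°
  direction (0.9659, -0.2588); cell (2,6); t to first gridline: x 0.3520, y 0.8500 (then +1.0353 / +3.8637)
    (3,6) via x @ 0.3520
    (3,5) via y @ 0.8500
    (4,5) via x @ 1.3873
    (5,5) via x @ 2.4225  # hit
  → r_1 = 2.4225
beam 2: φ=0°, α=75°
  direction (0.2588, 0.9659); cell (2,6); t to first gridline: x 1.3137, y 0.8075 (then +3.8637 / +1.0353)
    (2,7) via y @ 0.8075  # hit
  → r_2 = 0.8075
beam 3: φ=90°, α=165°
  direction (-0.9659, 0.2588); cell (2,6); t to first gridline: x 0.6833, y 3.0137 (then +1.0353 / +3.8637)
    (1,6) via x @ 0.6833
    (0,6) via x @ 1.7186  # hit
  → r_3 = 1.7186

ranges = [2.4225, 0.8075, 1.7186]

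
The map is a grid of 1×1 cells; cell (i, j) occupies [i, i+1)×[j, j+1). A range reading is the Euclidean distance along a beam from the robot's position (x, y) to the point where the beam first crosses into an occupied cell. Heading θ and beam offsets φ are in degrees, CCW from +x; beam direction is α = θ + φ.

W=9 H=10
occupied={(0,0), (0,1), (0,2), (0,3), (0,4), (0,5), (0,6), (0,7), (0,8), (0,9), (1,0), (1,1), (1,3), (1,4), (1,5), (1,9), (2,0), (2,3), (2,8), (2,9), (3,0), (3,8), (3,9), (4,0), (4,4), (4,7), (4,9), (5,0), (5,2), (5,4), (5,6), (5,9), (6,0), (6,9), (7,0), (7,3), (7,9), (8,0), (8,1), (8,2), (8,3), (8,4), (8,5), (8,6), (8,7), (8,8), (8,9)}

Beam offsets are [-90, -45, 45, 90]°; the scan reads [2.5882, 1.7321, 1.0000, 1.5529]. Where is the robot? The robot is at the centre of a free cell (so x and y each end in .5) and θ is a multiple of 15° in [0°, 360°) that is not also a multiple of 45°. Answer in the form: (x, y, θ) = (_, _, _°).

The pose lattice has 43·16 = 688 candidates. Test each by forward raycasting.
  (7.5, 6.5, 210°): beam 1 = 2.8868 ≠ 2.5882 ✗
  (7.5, 1.5, 150°): beam 1 = 1.0000 ≠ 2.5882 ✗
  (7.5, 7.5, 30°): beam 1 = 1.0000 ≠ 2.5882 ✗
  (3.5, 5.5, 255°): beam 1 = 1.5529 ≠ 2.5882 ✗
  …
  (3.5, 6.5, 345°): r_1=2.5882, r_2=1.7321, r_3=1.0000, r_4=1.5529 — all match ✓
No second candidate reproduces the full scan.

(x, y, θ) = (3.5, 6.5, 345°)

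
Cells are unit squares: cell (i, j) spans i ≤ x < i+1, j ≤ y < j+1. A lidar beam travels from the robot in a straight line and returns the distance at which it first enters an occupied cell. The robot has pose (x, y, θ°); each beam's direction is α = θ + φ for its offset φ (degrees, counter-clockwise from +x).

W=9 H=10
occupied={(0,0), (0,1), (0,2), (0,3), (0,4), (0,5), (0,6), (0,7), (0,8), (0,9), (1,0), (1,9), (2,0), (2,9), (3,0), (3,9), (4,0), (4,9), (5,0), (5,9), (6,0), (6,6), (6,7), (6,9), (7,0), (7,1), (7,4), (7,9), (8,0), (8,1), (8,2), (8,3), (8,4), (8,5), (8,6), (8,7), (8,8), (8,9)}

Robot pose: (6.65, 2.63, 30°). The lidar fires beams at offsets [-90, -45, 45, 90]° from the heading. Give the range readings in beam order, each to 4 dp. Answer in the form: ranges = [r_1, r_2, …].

beam 1: φ=-90°, α=300°
  d=(0.5000,-0.8660)  start (6,2)  tX=0.7000 tY=0.7275  stride 1/|dx|=2.0000 1/|dy|=1.1547
    cross x-line → (7,2), t=0.7000
    cross y-line → (7,1), t=0.7275 (wall)
  → r_1 = 0.7275
beam 2: φ=-45°, α=345°
  d=(0.9659,-0.2588)  start (6,2)  tX=0.3623 tY=2.4341  stride 1/|dx|=1.0353 1/|dy|=3.8637
    cross x-line → (7,2), t=0.3623
    cross x-line → (8,2), t=1.3976 (wall)
  → r_2 = 1.3976
beam 3: φ=45°, α=75°
  d=(0.2588,0.9659)  start (6,2)  tX=1.3523 tY=0.3831  stride 1/|dx|=3.8637 1/|dy|=1.0353
    cross y-line → (6,3), t=0.3831
    cross x-line → (7,3), t=1.3523
    cross y-line → (7,4), t=1.4183 (wall)
  → r_3 = 1.4183
beam 4: φ=90°, α=120°
  d=(-0.5000,0.8660)  start (6,2)  tX=1.3000 tY=0.4272  stride 1/|dx|=2.0000 1/|dy|=1.1547
    cross y-line → (6,3), t=0.4272
    cross x-line → (5,3), t=1.3000
    cross y-line → (5,4), t=1.5819
    cross y-line → (5,5), t=2.7366
    cross x-line → (4,5), t=3.3000
    cross y-line → (4,6), t=3.8913
    cross y-line → (4,7), t=5.0460
    cross x-line → (3,7), t=5.3000
    cross y-line → (3,8), t=6.2007
    cross x-line → (2,8), t=7.3000
    cross y-line → (2,9), t=7.3554 (wall)
  → r_4 = 7.3554

ranges = [0.7275, 1.3976, 1.4183, 7.3554]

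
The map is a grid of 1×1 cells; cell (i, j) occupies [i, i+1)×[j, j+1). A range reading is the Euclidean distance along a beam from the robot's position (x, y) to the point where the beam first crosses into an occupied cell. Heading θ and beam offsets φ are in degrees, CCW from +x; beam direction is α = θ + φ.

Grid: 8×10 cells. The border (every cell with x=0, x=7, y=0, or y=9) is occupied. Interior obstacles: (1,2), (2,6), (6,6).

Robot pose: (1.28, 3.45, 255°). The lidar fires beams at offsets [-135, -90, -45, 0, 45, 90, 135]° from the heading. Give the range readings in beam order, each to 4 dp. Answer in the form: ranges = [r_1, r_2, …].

ranges = [0.5600, 0.2899, 0.3233, 0.4659, 0.5196, 5.9218, 5.4502]

beam 1: φ=-135°, α=120°
  direction (-0.5000, 0.8660); cell (1,3); t to first gridline: x 0.5600, y 0.6351 (then +2.0000 / +1.1547)
    (0,3) via x @ 0.5600  # hit
  → r_1 = 0.5600
beam 2: φ=-90°, α=165°
  direction (-0.9659, 0.2588); cell (1,3); t to first gridline: x 0.2899, y 2.1250 (then +1.0353 / +3.8637)
    (0,3) via x @ 0.2899  # hit
  → r_2 = 0.2899
beam 3: φ=-45°, α=210°
  direction (-0.8660, -0.5000); cell (1,3); t to first gridline: x 0.3233, y 0.9000 (then +1.1547 / +2.0000)
    (0,3) via x @ 0.3233  # hit
  → r_3 = 0.3233
beam 4: φ=0°, α=255°
  direction (-0.2588, -0.9659); cell (1,3); t to first gridline: x 1.0818, y 0.4659 (then +3.8637 / +1.0353)
    (1,2) via y @ 0.4659  # hit
  → r_4 = 0.4659
beam 5: φ=45°, α=300°
  direction (0.5000, -0.8660); cell (1,3); t to first gridline: x 1.4400, y 0.5196 (then +2.0000 / +1.1547)
    (1,2) via y @ 0.5196  # hit
  → r_5 = 0.5196
beam 6: φ=90°, α=345°
  direction (0.9659, -0.2588); cell (1,3); t to first gridline: x 0.7454, y 1.7387 (then +1.0353 / +3.8637)
    (2,3) via x @ 0.7454
    (2,2) via y @ 1.7387
    (3,2) via x @ 1.7807
    (4,2) via x @ 2.8160
    (5,2) via x @ 3.8512
    (6,2) via x @ 4.8865
    (6,1) via y @ 5.6024
    (7,1) via x @ 5.9218  # hit
  → r_6 = 5.9218
beam 7: φ=135°, α=30°
  direction (0.8660, 0.5000); cell (1,3); t to first gridline: x 0.8314, y 1.1000 (then +1.1547 / +2.0000)
    (2,3) via x @ 0.8314
    (2,4) via y @ 1.1000
    (3,4) via x @ 1.9861
    (3,5) via y @ 3.1000
    (4,5) via x @ 3.1408
    (5,5) via x @ 4.2955
    (5,6) via y @ 5.1000
    (6,6) via x @ 5.4502  # hit
  → r_7 = 5.4502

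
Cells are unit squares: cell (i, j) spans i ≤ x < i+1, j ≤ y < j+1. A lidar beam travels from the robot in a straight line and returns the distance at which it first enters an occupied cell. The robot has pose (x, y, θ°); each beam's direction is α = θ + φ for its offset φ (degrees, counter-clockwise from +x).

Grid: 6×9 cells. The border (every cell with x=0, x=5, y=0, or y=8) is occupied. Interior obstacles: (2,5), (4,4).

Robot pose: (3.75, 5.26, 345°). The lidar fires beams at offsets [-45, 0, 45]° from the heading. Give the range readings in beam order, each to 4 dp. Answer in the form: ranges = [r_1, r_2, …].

beam 1: φ=-45°, α=300°
  d=(0.5000,-0.8660)  start (3,5)  tX=0.5000 tY=0.3002  stride 1/|dx|=2.0000 1/|dy|=1.1547
    cross y-line → (3,4), t=0.3002
    cross x-line → (4,4), t=0.5000 (wall)
  → r_1 = 0.5000
beam 2: φ=0°, α=345°
  d=(0.9659,-0.2588)  start (3,5)  tX=0.2588 tY=1.0046  stride 1/|dx|=1.0353 1/|dy|=3.8637
    cross x-line → (4,5), t=0.2588
    cross y-line → (4,4), t=1.0046 (wall)
  → r_2 = 1.0046
beam 3: φ=45°, α=30°
  d=(0.8660,0.5000)  start (3,5)  tX=0.2887 tY=1.4800  stride 1/|dx|=1.1547 1/|dy|=2.0000
    cross x-line → (4,5), t=0.2887
    cross x-line → (5,5), t=1.4434 (wall)
  → r_3 = 1.4434

ranges = [0.5000, 1.0046, 1.4434]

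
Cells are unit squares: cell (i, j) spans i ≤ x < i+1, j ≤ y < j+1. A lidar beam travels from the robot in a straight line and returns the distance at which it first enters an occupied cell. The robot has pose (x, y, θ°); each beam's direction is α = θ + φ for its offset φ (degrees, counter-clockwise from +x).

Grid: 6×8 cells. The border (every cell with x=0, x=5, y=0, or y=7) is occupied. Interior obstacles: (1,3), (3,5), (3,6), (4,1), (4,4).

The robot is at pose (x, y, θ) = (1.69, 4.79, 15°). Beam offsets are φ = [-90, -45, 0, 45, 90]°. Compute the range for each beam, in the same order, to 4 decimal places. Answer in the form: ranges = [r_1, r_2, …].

beam 1: φ=-90°, α=285°
  dir = (cos 285°, sin 285°) = (0.2588, -0.9659); from cell (1,4)
  next x-line at t=1.1977, next y-line at t=0.8179; Δt_x=3.8637, Δt_y=1.0353
    y: enter (1,3) at t=0.8179 ← occupied
  → r_1 = 0.8179
beam 2: φ=-45°, α=330°
  dir = (cos 330°, sin 330°) = (0.8660, -0.5000); from cell (1,4)
  next x-line at t=0.3580, next y-line at t=1.5800; Δt_x=1.1547, Δt_y=2.0000
    x: enter (2,4) at t=0.3580
    x: enter (3,4) at t=1.5127
    y: enter (3,3) at t=1.5800
    x: enter (4,3) at t=2.6674
    y: enter (4,2) at t=3.5800
    x: enter (5,2) at t=3.8221 ← occupied
  → r_2 = 3.8221
beam 3: φ=0°, α=15°
  dir = (cos 15°, sin 15°) = (0.9659, 0.2588); from cell (1,4)
  next x-line at t=0.3209, next y-line at t=0.8114; Δt_x=1.0353, Δt_y=3.8637
    x: enter (2,4) at t=0.3209
    y: enter (2,5) at t=0.8114
    x: enter (3,5) at t=1.3562 ← occupied
  → r_3 = 1.3562
beam 4: φ=45°, α=60°
  dir = (cos 60°, sin 60°) = (0.5000, 0.8660); from cell (1,4)
  next x-line at t=0.6200, next y-line at t=0.2425; Δt_x=2.0000, Δt_y=1.1547
    y: enter (1,5) at t=0.2425
    x: enter (2,5) at t=0.6200
    y: enter (2,6) at t=1.3972
    y: enter (2,7) at t=2.5519 ← occupied
  → r_4 = 2.5519
beam 5: φ=90°, α=105°
  dir = (cos 105°, sin 105°) = (-0.2588, 0.9659); from cell (1,4)
  next x-line at t=2.6660, next y-line at t=0.2174; Δt_x=3.8637, Δt_y=1.0353
    y: enter (1,5) at t=0.2174
    y: enter (1,6) at t=1.2527
    y: enter (1,7) at t=2.2880 ← occupied
  → r_5 = 2.2880

ranges = [0.8179, 3.8221, 1.3562, 2.5519, 2.2880]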